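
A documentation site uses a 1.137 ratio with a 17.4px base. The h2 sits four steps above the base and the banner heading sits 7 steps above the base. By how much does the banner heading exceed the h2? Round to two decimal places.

Step 4: 17.4 × 1.137⁴ = 29.0798px
Step 7: 17.4 × 1.137⁷ = 42.7437px
Difference: 42.7437 − 29.0798 = 13.6639px

13.66px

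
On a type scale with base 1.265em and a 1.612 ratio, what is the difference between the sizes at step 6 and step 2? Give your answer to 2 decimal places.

Step 2: 1.265 × 1.612² = 3.2872em
Step 6: 1.265 × 1.612⁶ = 22.1963em
Difference: 22.1963 − 3.2872 = 18.9091em

18.91em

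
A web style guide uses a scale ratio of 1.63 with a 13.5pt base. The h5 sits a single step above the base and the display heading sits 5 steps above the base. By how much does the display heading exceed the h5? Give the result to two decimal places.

Step 1: 13.5 × 1.63 = 22.0050pt
Step 5: 13.5 × 1.63⁵ = 155.3359pt
Difference: 155.3359 − 22.0050 = 133.3309pt

133.33pt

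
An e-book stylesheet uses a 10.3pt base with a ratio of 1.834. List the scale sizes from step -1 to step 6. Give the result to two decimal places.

Step -1: 10.3 ÷ 1.834 = 5.62
Step 0: 10.3pt
Step 1: 10.3 × 1.834 = 18.89
Step 2: 10.3 × 1.834² = 34.64
Step 3: 10.3 × 1.834³ = 63.54
Step 4: 10.3 × 1.834⁴ = 116.53
Step 5: 10.3 × 1.834⁵ = 213.71
Step 6: 10.3 × 1.834⁶ = 391.95

5.62pt, 10.30pt, 18.89pt, 34.64pt, 63.54pt, 116.53pt, 213.71pt, 391.95pt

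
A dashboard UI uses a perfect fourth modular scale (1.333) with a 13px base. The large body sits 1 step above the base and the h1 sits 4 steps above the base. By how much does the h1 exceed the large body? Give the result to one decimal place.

23.7px

Step 1: 13.0 × 1.333 = 17.329px
Step 4: 13.0 × 1.333⁴ = 41.045px
Difference: 41.045 − 17.329 = 23.716px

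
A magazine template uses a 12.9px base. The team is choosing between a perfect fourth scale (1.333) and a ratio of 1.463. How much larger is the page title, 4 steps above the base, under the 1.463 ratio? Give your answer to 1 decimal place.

18.4px

Perfect fourth: 12.9 × 1.333⁴ = 40.730px
At 1.463: 12.9 × 1.463⁴ = 59.097px
Difference: 59.097 − 40.730 = 18.367px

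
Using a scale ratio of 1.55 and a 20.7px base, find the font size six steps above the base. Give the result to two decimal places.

287.05px

Each step on a modular scale multiplies by the ratio, so the size n steps from the base is base × ratioⁿ.
20.7 × 1.55⁶ = 20.7 × 13.86725 ≈ 287.05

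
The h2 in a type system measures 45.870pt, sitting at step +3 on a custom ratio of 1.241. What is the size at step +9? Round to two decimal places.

45.870 × 1.241⁶ = 45.870 × 3.65284 ≈ 167.556

167.56pt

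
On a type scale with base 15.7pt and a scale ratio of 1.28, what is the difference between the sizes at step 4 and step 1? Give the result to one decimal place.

22.0pt

Step 1: 15.7 × 1.28 = 20.096pt
Step 4: 15.7 × 1.28⁴ = 42.144pt
Difference: 42.144 − 20.096 = 22.048pt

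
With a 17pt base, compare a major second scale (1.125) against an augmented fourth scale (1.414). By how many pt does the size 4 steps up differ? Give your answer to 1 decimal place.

Major second: 17.0 × 1.125⁴ = 27.231pt
Augmented fourth: 17.0 × 1.414⁴ = 67.959pt
Difference: 67.959 − 27.231 = 40.728pt

40.7pt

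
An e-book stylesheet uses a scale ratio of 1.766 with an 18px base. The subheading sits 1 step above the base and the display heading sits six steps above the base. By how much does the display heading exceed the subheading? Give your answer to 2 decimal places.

Step 1: 18.0 × 1.766 = 31.7880px
Step 6: 18.0 × 1.766⁶ = 546.0302px
Difference: 546.0302 − 31.7880 = 514.2422px

514.24px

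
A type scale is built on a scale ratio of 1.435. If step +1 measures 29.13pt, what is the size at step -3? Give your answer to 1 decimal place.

6.9pt

29.13 ÷ 1.435⁴ = 29.13 ÷ 4.24041 ≈ 6.870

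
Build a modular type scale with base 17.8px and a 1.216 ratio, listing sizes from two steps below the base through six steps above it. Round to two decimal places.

12.04px, 14.64px, 17.80px, 21.64px, 26.32px, 32.01px, 38.92px, 47.32px, 57.55px

Step -2: 17.8 ÷ 1.216² = 12.04
Step -1: 17.8 ÷ 1.216 = 14.64
Step 0: 17.8px
Step 1: 17.8 × 1.216 = 21.64
Step 2: 17.8 × 1.216² = 26.32
Step 3: 17.8 × 1.216³ = 32.01
Step 4: 17.8 × 1.216⁴ = 38.92
Step 5: 17.8 × 1.216⁵ = 47.32
Step 6: 17.8 × 1.216⁶ = 57.55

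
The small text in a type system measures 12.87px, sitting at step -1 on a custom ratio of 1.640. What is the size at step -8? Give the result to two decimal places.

0.40px

12.87 ÷ 1.640⁷ = 12.87 ÷ 31.90854 ≈ 0.403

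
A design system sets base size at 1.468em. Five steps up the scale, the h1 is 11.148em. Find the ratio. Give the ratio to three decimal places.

1.500

The ratio satisfies 1.468 × r⁵ = 11.148, so r = (11.148 / 1.468)^(1/5).
r = 7.5940^(1/5) ≈ 1.5000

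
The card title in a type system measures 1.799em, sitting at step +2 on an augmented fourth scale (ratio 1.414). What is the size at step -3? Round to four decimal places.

0.3183em

Moving from step +2 to step -3 is 5 steps down, so divide by r⁵.
1.799 ÷ 1.414⁵ = 1.799 ÷ 5.65258 ≈ 0.3183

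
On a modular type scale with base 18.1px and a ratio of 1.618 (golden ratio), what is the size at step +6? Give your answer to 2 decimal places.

324.75px

18.1 × 1.618⁶ = 18.1 × 17.94201 ≈ 324.75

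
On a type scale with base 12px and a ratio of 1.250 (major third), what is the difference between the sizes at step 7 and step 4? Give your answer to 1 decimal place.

27.9px

Step 4: 12.0 × 1.250⁴ = 29.297px
Step 7: 12.0 × 1.250⁷ = 57.220px
Difference: 57.220 − 29.297 = 27.923px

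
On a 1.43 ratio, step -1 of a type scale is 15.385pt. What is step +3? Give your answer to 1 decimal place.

64.3pt

Moving from step -1 to step +3 is 4 steps up, so multiply by r⁴.
15.385 × 1.43⁴ = 15.385 × 4.18162 ≈ 64.334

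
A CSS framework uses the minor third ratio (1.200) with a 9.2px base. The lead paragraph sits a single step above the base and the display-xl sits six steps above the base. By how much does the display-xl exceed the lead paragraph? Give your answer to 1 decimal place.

16.4px

Step 1: 9.2 × 1.200 = 11.040px
Step 6: 9.2 × 1.200⁶ = 27.471px
Difference: 27.471 − 11.040 = 16.431px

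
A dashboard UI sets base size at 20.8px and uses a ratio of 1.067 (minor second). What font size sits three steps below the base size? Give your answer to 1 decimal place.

17.1px

20.8 ÷ 1.067³ = 20.8 ÷ 1.21477 ≈ 17.12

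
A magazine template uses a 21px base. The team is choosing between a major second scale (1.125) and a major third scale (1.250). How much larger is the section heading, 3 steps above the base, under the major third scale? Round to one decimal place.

Major second: 21.0 × 1.125³ = 29.900px
Major third: 21.0 × 1.250³ = 41.016px
Difference: 41.016 − 29.900 = 11.116px

11.1px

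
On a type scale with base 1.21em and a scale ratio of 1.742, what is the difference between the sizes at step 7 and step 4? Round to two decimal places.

47.76em

Step 4: 1.21 × 1.742⁴ = 11.1424em
Step 7: 1.21 × 1.742⁷ = 58.9010em
Difference: 58.9010 − 11.1424 = 47.7586em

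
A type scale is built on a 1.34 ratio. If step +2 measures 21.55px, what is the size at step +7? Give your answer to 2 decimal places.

The gap is 7 − (2) = 5 steps, so the factor is 1.34^5.
21.55 × 1.34⁵ = 21.55 × 4.32040 ≈ 93.105

93.10px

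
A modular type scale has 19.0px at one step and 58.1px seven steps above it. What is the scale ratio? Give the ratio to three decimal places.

1.173

r⁷ = 58.1 / 19.0, so r = (58.1/19.0)^(1/7).
r = 3.0579^(1/7) ≈ 1.1731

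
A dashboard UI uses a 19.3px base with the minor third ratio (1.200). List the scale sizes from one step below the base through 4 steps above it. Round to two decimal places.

Step -1: 19.3 ÷ 1.200 = 16.08
Step 0: 19.3px
Step 1: 19.3 × 1.200 = 23.16
Step 2: 19.3 × 1.200² = 27.79
Step 3: 19.3 × 1.200³ = 33.35
Step 4: 19.3 × 1.200⁴ = 40.02

16.08px, 19.30px, 23.16px, 27.79px, 33.35px, 40.02px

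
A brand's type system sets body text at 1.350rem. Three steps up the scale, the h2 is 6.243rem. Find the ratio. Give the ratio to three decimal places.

1.666

The ratio satisfies 1.350 × r³ = 6.243, so r = (6.243 / 1.350)^(1/3).
r = 4.6244^(1/3) ≈ 1.6660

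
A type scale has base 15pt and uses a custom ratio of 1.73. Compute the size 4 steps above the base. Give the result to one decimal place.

134.4pt

15.0 × 1.73⁴ = 15.0 × 8.95745 ≈ 134.36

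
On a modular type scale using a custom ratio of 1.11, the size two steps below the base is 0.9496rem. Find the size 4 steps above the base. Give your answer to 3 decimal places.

The gap is 4 − (-2) = 6 steps, so the factor is 1.11^6.
0.9496 × 1.11⁶ = 0.9496 × 1.87041 ≈ 1.776

1.776rem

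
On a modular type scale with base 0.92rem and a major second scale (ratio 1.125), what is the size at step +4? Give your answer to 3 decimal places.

0.92 × 1.125⁴ = 0.92 × 1.60181 ≈ 1.474

1.474rem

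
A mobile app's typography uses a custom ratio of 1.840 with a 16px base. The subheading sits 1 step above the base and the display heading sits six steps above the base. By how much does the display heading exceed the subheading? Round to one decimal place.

Step 1: 16.0 × 1.840 = 29.440px
Step 6: 16.0 × 1.840⁶ = 620.908px
Difference: 620.908 − 29.440 = 591.468px

591.5px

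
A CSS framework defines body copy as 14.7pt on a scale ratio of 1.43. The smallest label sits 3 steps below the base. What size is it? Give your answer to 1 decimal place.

5.0pt

Every step multiplies by the scale ratio.
14.7 ÷ 1.43³ = 14.7 ÷ 2.92421 ≈ 5.03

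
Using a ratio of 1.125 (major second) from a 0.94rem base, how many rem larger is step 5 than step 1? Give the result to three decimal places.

Step 1: 0.94 × 1.125 = 1.05750rem
Step 5: 0.94 × 1.125⁵ = 1.69391rem
Difference: 1.69391 − 1.05750 = 0.63641rem

0.636rem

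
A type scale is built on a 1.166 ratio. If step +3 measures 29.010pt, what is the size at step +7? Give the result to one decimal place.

53.6pt

The gap is 7 − (3) = 4 steps, so the factor is 1.166^4.
29.010 × 1.166⁴ = 29.010 × 1.84839 ≈ 53.622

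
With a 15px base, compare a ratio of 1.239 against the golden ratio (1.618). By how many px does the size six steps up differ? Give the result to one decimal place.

At 1.239: 15.0 × 1.239⁶ = 54.265px
Golden ratio: 15.0 × 1.618⁶ = 269.130px
Difference: 269.130 − 54.265 = 214.865px

214.9px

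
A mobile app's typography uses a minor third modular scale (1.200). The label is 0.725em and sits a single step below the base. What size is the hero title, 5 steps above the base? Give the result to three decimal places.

Moving from step -1 to step +5 is 6 steps up, so multiply by r⁶.
0.725 × 1.200⁶ = 0.725 × 2.98598 ≈ 2.165

2.165em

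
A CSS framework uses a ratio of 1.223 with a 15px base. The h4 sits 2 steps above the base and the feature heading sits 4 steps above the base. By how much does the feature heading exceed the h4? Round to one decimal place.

11.1px

Step 2: 15.0 × 1.223² = 22.436px
Step 4: 15.0 × 1.223⁴ = 33.558px
Difference: 33.558 − 22.436 = 11.122px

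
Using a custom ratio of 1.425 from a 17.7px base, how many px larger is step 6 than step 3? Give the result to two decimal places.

96.99px

Step 3: 17.7 × 1.425³ = 51.2174px
Step 6: 17.7 × 1.425⁶ = 148.2049px
Difference: 148.2049 − 51.2174 = 96.9875px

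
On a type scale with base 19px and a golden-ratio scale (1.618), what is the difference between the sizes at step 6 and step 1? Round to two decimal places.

Step 1: 19.0 × 1.618 = 30.7420px
Step 6: 19.0 × 1.618⁶ = 340.8982px
Difference: 340.8982 − 30.7420 = 310.1562px

310.16px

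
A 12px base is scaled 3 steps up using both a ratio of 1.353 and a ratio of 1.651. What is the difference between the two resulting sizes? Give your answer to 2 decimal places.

At 1.353: 12.0 × 1.353³ = 29.7218px
At 1.651: 12.0 × 1.651³ = 54.0036px
Difference: 54.0036 − 29.7218 = 24.2818px

24.28px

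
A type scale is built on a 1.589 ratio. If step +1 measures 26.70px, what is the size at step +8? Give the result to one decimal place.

682.9px

26.70 × 1.589⁷ = 26.70 × 25.57804 ≈ 682.934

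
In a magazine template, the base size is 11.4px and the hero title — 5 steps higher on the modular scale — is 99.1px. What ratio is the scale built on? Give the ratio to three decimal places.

1.541

The ratio satisfies 11.4 × r⁵ = 99.1, so r = (99.1 / 11.4)^(1/5).
r = 8.6930^(1/5) ≈ 1.5411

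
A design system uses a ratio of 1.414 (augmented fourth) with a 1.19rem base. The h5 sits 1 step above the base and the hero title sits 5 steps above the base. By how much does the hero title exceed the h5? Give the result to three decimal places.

5.044rem

Step 1: 1.19 × 1.414 = 1.68266rem
Step 5: 1.19 × 1.414⁵ = 6.72658rem
Difference: 6.72658 − 1.68266 = 5.04392rem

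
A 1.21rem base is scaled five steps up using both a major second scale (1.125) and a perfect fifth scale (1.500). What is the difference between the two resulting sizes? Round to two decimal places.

7.01rem

Major second: 1.21 × 1.125⁵ = 2.1805rem
Perfect fifth: 1.21 × 1.500⁵ = 9.1884rem
Difference: 9.1884 − 2.1805 = 7.0079rem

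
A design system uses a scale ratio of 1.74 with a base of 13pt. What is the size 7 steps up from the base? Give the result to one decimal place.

13.0 × 1.74⁷ = 13.0 × 48.28861 ≈ 627.75

627.8pt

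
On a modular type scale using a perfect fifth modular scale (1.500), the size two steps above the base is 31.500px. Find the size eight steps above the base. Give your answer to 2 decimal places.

358.80px

31.500 × 1.500⁶ = 31.500 × 11.39062 ≈ 358.805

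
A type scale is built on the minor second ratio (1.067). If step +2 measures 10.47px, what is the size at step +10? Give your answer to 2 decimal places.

10.47 × 1.067⁸ = 10.47 × 1.68002 ≈ 17.590

17.59px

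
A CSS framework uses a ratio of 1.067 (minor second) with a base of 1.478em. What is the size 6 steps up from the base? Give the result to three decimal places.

2.181em

1.478 × 1.067⁶ = 1.478 × 1.47566 ≈ 2.181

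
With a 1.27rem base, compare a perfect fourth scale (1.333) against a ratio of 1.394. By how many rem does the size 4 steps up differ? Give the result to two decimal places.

Perfect fourth: 1.27 × 1.333⁴ = 4.0098rem
At 1.394: 1.27 × 1.394⁴ = 4.7957rem
Difference: 4.7957 − 4.0098 = 0.7859rem

0.79rem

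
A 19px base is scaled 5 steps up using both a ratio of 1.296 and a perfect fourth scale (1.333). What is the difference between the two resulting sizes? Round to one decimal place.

10.5px

At 1.296: 19.0 × 1.296⁵ = 69.467px
Perfect fourth: 19.0 × 1.333⁵ = 79.966px
Difference: 79.966 − 69.467 = 10.499px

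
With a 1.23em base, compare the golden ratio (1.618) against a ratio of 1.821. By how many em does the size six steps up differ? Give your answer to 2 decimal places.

22.78em

Golden ratio: 1.23 × 1.618⁶ = 22.0687em
At 1.821: 1.23 × 1.821⁶ = 44.8502em
Difference: 44.8502 − 22.0687 = 22.7815em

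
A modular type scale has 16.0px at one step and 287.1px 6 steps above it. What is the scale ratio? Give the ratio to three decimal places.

r⁶ = 287.1 / 16.0, so r = (287.1/16.0)^(1/6).
r = 17.9438^(1/6) ≈ 1.6180

1.618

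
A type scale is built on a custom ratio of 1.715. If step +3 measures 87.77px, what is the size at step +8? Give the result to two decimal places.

1302.17px

87.77 × 1.715⁵ = 87.77 × 14.83613 ≈ 1302.167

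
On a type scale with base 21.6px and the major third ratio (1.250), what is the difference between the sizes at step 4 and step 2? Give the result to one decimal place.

19.0px

Step 2: 21.6 × 1.250² = 33.750px
Step 4: 21.6 × 1.250⁴ = 52.734px
Difference: 52.734 − 33.750 = 18.984px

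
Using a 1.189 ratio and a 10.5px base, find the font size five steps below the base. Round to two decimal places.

4.42px

10.5 ÷ 1.189⁵ = 10.5 ÷ 2.37634 ≈ 4.42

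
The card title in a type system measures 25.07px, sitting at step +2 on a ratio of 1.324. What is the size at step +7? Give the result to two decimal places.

102.00px

Moving from step +2 to step +7 is 5 steps up, so multiply by r⁵.
25.07 × 1.324⁵ = 25.07 × 4.06855 ≈ 101.999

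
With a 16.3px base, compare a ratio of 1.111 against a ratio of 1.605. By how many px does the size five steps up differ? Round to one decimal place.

146.0px

At 1.111: 16.3 × 1.111⁵ = 27.590px
At 1.605: 16.3 × 1.605⁵ = 173.605px
Difference: 173.605 − 27.590 = 146.015px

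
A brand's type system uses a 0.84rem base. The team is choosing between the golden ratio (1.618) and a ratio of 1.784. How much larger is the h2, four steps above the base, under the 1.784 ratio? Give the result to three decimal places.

2.752rem

Golden ratio: 0.84 × 1.618⁴ = 5.75696rem
At 1.784: 0.84 × 1.784⁴ = 8.50861rem
Difference: 8.50861 − 5.75696 = 2.75165rem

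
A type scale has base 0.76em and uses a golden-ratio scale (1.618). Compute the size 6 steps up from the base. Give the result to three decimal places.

0.76 × 1.618⁶ = 0.76 × 17.94201 ≈ 13.636

13.636em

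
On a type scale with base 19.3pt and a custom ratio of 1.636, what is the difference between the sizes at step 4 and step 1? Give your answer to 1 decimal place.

106.7pt

Step 1: 19.3 × 1.636 = 31.575pt
Step 4: 19.3 × 1.636⁴ = 138.258pt
Difference: 138.258 − 31.575 = 106.683pt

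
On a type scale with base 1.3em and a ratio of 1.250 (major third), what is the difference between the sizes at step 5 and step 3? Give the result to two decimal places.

Step 3: 1.3 × 1.250³ = 2.5391em
Step 5: 1.3 × 1.250⁵ = 3.9673em
Difference: 3.9673 − 2.5391 = 1.4282em

1.43em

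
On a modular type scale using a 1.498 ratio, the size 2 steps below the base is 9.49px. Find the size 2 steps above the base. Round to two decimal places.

Moving from step -2 to step +2 is 4 steps up, so multiply by r⁴.
9.49 × 1.498⁴ = 9.49 × 5.03555 ≈ 47.787

47.79px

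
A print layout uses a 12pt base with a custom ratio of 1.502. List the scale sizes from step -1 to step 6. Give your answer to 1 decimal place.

8.0pt, 12.0pt, 18.0pt, 27.1pt, 40.7pt, 61.1pt, 91.7pt, 137.8pt

Step -1: 12.0 ÷ 1.502 = 8.0
Step 0: 12pt
Step 1: 12.0 × 1.502 = 18.0
Step 2: 12.0 × 1.502² = 27.1
Step 3: 12.0 × 1.502³ = 40.7
Step 4: 12.0 × 1.502⁴ = 61.1
Step 5: 12.0 × 1.502⁵ = 91.7
Step 6: 12.0 × 1.502⁶ = 137.8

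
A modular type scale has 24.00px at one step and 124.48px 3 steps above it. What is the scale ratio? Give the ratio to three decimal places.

1.731

The ratio satisfies 24.00 × r³ = 124.48, so r = (124.48 / 24.00)^(1/3).
r = 5.1867^(1/3) ≈ 1.7310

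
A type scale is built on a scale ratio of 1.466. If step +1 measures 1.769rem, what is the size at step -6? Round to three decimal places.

0.122rem

The gap is -6 − (1) = -7 steps, so the factor is 1.466^-7.
1.769 ÷ 1.466⁷ = 1.769 ÷ 14.55251 ≈ 0.122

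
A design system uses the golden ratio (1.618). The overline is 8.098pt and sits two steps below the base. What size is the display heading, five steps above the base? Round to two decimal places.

235.09pt

Moving from step -2 to step +5 is 7 steps up, so multiply by r⁷.
8.098 × 1.618⁷ = 8.098 × 29.03017 ≈ 235.086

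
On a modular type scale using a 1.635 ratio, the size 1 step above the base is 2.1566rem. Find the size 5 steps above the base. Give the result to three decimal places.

15.411rem

2.1566 × 1.635⁴ = 2.1566 × 7.14613 ≈ 15.411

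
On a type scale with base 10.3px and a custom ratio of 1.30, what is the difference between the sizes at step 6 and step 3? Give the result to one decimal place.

Step 3: 10.3 × 1.30³ = 22.629px
Step 6: 10.3 × 1.30⁶ = 49.716px
Difference: 49.716 − 22.629 = 27.087px

27.1px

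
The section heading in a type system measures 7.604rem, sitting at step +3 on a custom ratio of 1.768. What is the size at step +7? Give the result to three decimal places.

74.297rem

Moving from step +3 to step +7 is 4 steps up, so multiply by r⁴.
7.604 × 1.768⁴ = 7.604 × 9.77078 ≈ 74.297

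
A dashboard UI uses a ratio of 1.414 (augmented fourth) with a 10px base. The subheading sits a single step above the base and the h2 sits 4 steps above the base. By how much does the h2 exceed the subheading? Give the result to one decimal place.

Step 1: 10.0 × 1.414 = 14.140px
Step 4: 10.0 × 1.414⁴ = 39.976px
Difference: 39.976 − 14.140 = 25.836px

25.8px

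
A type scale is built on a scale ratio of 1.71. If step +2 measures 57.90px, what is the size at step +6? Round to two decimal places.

Moving from step +2 to step +6 is 4 steps up, so multiply by r⁴.
57.90 × 1.71⁴ = 57.90 × 8.55036 ≈ 495.066

495.07px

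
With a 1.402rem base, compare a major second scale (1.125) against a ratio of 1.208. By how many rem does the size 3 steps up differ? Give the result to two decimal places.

Major second: 1.402 × 1.125³ = 1.9962rem
At 1.208: 1.402 × 1.208³ = 2.4714rem
Difference: 2.4714 − 1.9962 = 0.4752rem

0.48rem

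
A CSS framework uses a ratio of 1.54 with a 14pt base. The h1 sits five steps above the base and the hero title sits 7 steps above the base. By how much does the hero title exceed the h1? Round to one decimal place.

166.3pt

Step 5: 14.0 × 1.54⁵ = 121.264pt
Step 7: 14.0 × 1.54⁷ = 287.590pt
Difference: 287.590 − 121.264 = 166.326pt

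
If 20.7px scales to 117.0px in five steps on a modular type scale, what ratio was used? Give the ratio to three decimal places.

The ratio satisfies 20.7 × r⁵ = 117.0, so r = (117.0 / 20.7)^(1/5).
r = 5.6522^(1/5) ≈ 1.4140

1.414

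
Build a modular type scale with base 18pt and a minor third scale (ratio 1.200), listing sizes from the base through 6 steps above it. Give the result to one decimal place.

18.0pt, 21.6pt, 25.9pt, 31.1pt, 37.3pt, 44.8pt, 53.7pt

Step 0: 18pt
Step 1: 18.0 × 1.200 = 21.6
Step 2: 18.0 × 1.200² = 25.9
Step 3: 18.0 × 1.200³ = 31.1
Step 4: 18.0 × 1.200⁴ = 37.3
Step 5: 18.0 × 1.200⁵ = 44.8
Step 6: 18.0 × 1.200⁶ = 53.7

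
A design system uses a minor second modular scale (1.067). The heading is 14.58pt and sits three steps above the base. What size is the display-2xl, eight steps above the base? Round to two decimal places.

Moving from step +3 to step +8 is 5 steps up, so multiply by r⁵.
14.58 × 1.067⁵ = 14.58 × 1.38300 ≈ 20.164

20.16pt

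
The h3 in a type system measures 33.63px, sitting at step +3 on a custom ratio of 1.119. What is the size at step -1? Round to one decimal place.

33.63 ÷ 1.119⁴ = 33.63 ÷ 1.56791 ≈ 21.449

21.4px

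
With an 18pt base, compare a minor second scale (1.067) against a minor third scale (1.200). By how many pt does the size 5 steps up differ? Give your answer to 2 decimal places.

19.90pt

Minor second: 18.0 × 1.067⁵ = 24.8940pt
Minor third: 18.0 × 1.200⁵ = 44.7898pt
Difference: 44.7898 − 24.8940 = 19.8958pt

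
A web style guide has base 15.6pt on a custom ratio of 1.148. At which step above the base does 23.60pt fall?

3

1.148ⁿ = 23.60 / 15.6 = 1.5128
n = ln(1.5128) / ln(1.148) = 0.4140 / 0.1380 ≈ 3.00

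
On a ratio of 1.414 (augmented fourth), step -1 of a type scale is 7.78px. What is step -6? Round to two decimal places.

1.38px

The gap is -6 − (-1) = -5 steps, so the factor is 1.414^-5.
7.78 ÷ 1.414⁵ = 7.78 ÷ 5.65258 ≈ 1.376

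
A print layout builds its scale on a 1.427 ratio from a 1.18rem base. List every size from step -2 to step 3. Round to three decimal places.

Step -2: 1.18 ÷ 1.427² = 0.579
Step -1: 1.18 ÷ 1.427 = 0.827
Step 0: 1.18rem
Step 1: 1.18 × 1.427 = 1.684
Step 2: 1.18 × 1.427² = 2.403
Step 3: 1.18 × 1.427³ = 3.429

0.579rem, 0.827rem, 1.180rem, 1.684rem, 2.403rem, 3.429rem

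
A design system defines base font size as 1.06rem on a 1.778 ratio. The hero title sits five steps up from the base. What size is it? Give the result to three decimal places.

18.835rem

Every step multiplies by the scale ratio.
1.06 × 1.778⁵ = 1.06 × 17.76883 ≈ 18.835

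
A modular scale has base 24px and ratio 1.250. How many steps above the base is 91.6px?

6

1.250ⁿ = 91.6 / 24 = 3.8167
n = ln(3.8167) / ln(1.250) = 1.3394 / 0.2231 ≈ 6.00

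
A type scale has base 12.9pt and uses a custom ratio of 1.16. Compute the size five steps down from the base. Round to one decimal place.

12.9 ÷ 1.16⁵ = 12.9 ÷ 2.10034 ≈ 6.14

6.1pt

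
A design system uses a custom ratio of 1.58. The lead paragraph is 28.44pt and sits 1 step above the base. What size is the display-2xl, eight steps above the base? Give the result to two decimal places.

699.08pt

28.44 × 1.58⁷ = 28.44 × 24.58100 ≈ 699.084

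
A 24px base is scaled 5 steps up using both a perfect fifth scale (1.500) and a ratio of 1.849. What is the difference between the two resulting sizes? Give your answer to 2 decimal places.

336.43px

Perfect fifth: 24.0 × 1.500⁵ = 182.2500px
At 1.849: 24.0 × 1.849⁵ = 518.6756px
Difference: 518.6756 − 182.2500 = 336.4256px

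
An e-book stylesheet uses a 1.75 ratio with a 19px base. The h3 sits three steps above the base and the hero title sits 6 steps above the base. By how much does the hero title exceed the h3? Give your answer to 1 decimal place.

443.9px

Step 3: 19.0 × 1.75³ = 101.828px
Step 6: 19.0 × 1.75⁶ = 545.735px
Difference: 545.735 − 101.828 = 443.907px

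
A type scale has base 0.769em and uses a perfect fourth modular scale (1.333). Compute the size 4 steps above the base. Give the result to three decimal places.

2.428em

Each step on a modular scale multiplies by the ratio, so the size n steps from the base is base × ratioⁿ.
0.769 × 1.333⁴ = 0.769 × 3.15733 ≈ 2.428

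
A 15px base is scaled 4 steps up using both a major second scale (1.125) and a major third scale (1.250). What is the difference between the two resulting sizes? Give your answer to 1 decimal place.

12.6px

Major second: 15.0 × 1.125⁴ = 24.027px
Major third: 15.0 × 1.250⁴ = 36.621px
Difference: 36.621 − 24.027 = 12.594px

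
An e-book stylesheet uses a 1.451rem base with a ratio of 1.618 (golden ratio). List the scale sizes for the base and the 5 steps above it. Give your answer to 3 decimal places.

Step 0: 1.451rem
Step 1: 1.451 × 1.618 = 2.348
Step 2: 1.451 × 1.618² = 3.799
Step 3: 1.451 × 1.618³ = 6.146
Step 4: 1.451 × 1.618⁴ = 9.944
Step 5: 1.451 × 1.618⁵ = 16.090

1.451rem, 2.348rem, 3.799rem, 6.146rem, 9.944rem, 16.090rem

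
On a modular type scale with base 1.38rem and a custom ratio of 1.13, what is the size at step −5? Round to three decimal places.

0.749rem

1.38 ÷ 1.13⁵ = 1.38 ÷ 1.84244 ≈ 0.749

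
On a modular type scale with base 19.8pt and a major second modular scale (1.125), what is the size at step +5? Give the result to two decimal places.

19.8 × 1.125⁵ = 19.8 × 1.80203 ≈ 35.68

35.68pt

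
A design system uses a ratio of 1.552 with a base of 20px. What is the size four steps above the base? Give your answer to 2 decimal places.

20.0 × 1.552⁴ = 20.0 × 5.80185 ≈ 116.04

116.04px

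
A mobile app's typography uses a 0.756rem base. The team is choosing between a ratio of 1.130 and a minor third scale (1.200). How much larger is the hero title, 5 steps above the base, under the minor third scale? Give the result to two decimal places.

At 1.130: 0.756 × 1.130⁵ = 1.3929rem
Minor third: 0.756 × 1.200⁵ = 1.8812rem
Difference: 1.8812 − 1.3929 = 0.4883rem

0.49rem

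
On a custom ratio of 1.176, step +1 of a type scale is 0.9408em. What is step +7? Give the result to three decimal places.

0.9408 × 1.176⁶ = 0.9408 × 2.64511 ≈ 2.489

2.489em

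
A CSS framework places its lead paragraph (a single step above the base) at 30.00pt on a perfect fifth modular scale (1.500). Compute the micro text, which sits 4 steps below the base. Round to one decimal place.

4.0pt

Moving from step +1 to step -4 is 5 steps down, so divide by r⁵.
30.00 ÷ 1.500⁵ = 30.00 ÷ 7.59375 ≈ 3.951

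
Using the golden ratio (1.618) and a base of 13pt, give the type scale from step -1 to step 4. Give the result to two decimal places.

8.03pt, 13.00pt, 21.03pt, 34.03pt, 55.07pt, 89.10pt

Step -1: 13.0 ÷ 1.618 = 8.03
Step 0: 13pt
Step 1: 13.0 × 1.618 = 21.03
Step 2: 13.0 × 1.618² = 34.03
Step 3: 13.0 × 1.618³ = 55.07
Step 4: 13.0 × 1.618⁴ = 89.10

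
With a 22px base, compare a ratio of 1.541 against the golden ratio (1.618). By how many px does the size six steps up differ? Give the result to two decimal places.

100.12px

At 1.541: 22.0 × 1.541⁶ = 294.6039px
Golden ratio: 22.0 × 1.618⁶ = 394.7242px
Difference: 394.7242 − 294.6039 = 100.1203px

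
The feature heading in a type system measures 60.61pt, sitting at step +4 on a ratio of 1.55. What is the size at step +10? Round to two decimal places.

840.49pt

The gap is 10 − (4) = 6 steps, so the factor is 1.55^6.
60.61 × 1.55⁶ = 60.61 × 13.86725 ≈ 840.494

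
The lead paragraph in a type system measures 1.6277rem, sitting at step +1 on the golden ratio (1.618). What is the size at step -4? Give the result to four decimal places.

0.1468rem

1.6277 ÷ 1.618⁵ = 1.6277 ÷ 11.08901 ≈ 0.1468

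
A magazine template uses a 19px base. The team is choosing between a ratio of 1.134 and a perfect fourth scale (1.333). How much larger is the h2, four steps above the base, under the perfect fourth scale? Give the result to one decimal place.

At 1.134: 19.0 × 1.134⁴ = 31.420px
Perfect fourth: 19.0 × 1.333⁴ = 59.989px
Difference: 59.989 − 31.420 = 28.569px

28.6px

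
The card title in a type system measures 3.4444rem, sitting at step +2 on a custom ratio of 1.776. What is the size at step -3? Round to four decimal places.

The gap is -3 − (2) = -5 steps, so the factor is 1.776^-5.
3.4444 ÷ 1.776⁵ = 3.4444 ÷ 17.66912 ≈ 0.1949

0.1949rem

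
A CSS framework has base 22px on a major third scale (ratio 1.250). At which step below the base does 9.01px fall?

4

1.250ⁿ = 22 / 9.01 = 2.4417
n = ln(2.4417) / ln(1.250) = 0.8927 / 0.2231 ≈ 4.00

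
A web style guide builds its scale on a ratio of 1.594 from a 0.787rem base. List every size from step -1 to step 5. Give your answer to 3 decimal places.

Step -1: 0.787 ÷ 1.594 = 0.494
Step 0: 0.787rem
Step 1: 0.787 × 1.594 = 1.254
Step 2: 0.787 × 1.594² = 2.000
Step 3: 0.787 × 1.594³ = 3.187
Step 4: 0.787 × 1.594⁴ = 5.081
Step 5: 0.787 × 1.594⁵ = 8.099

0.494rem, 0.787rem, 1.254rem, 2.000rem, 3.187rem, 5.081rem, 8.099rem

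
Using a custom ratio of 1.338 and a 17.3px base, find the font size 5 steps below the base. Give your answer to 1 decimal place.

4.0px

17.3 ÷ 1.338⁵ = 17.3 ÷ 4.28825 ≈ 4.03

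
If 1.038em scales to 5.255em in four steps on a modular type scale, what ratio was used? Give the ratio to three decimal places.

1.500

The ratio satisfies 1.038 × r⁴ = 5.255, so r = (5.255 / 1.038)^(1/4).
r = 5.0626^(1/4) ≈ 1.5000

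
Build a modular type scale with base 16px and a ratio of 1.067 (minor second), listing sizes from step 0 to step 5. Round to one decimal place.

16.0px, 17.1px, 18.2px, 19.4px, 20.7px, 22.1px

Step 0: 16px
Step 1: 16.0 × 1.067 = 17.1
Step 2: 16.0 × 1.067² = 18.2
Step 3: 16.0 × 1.067³ = 19.4
Step 4: 16.0 × 1.067⁴ = 20.7
Step 5: 16.0 × 1.067⁵ = 22.1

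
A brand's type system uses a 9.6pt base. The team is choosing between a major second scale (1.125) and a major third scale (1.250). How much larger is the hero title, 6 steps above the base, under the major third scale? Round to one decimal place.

17.2pt

Major second: 9.6 × 1.125⁶ = 19.462pt
Major third: 9.6 × 1.250⁶ = 36.621pt
Difference: 36.621 − 19.462 = 17.159pt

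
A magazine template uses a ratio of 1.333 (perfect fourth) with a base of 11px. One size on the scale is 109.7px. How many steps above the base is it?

8

1.333ⁿ = 109.7 / 11 = 9.9727
n = ln(9.9727) / ln(1.333) = 2.2999 / 0.2874 ≈ 8.00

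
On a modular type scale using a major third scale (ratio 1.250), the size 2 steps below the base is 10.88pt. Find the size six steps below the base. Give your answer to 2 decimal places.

The gap is -6 − (-2) = -4 steps, so the factor is 1.250^-4.
10.88 ÷ 1.250⁴ = 10.88 ÷ 2.44141 ≈ 4.456

4.46pt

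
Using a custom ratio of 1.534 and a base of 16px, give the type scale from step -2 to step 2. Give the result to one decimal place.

Step -2: 16.0 ÷ 1.534² = 6.8
Step -1: 16.0 ÷ 1.534 = 10.4
Step 0: 16px
Step 1: 16.0 × 1.534 = 24.5
Step 2: 16.0 × 1.534² = 37.7

6.8px, 10.4px, 16.0px, 24.5px, 37.7px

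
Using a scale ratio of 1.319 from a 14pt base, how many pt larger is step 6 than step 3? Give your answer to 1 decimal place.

41.6pt

Step 3: 14.0 × 1.319³ = 32.126pt
Step 6: 14.0 × 1.319⁶ = 73.722pt
Difference: 73.722 − 32.126 = 41.596pt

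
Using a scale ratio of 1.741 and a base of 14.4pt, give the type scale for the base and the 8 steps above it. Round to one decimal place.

Step 0: 14.4pt
Step 1: 14.4 × 1.741 = 25.1
Step 2: 14.4 × 1.741² = 43.6
Step 3: 14.4 × 1.741³ = 76.0
Step 4: 14.4 × 1.741⁴ = 132.3
Step 5: 14.4 × 1.741⁵ = 230.3
Step 6: 14.4 × 1.741⁶ = 401.0
Step 7: 14.4 × 1.741⁷ = 698.2
Step 8: 14.4 × 1.741⁸ = 1215.5

14.4pt, 25.1pt, 43.6pt, 76.0pt, 132.3pt, 230.3pt, 401.0pt, 698.2pt, 1215.5pt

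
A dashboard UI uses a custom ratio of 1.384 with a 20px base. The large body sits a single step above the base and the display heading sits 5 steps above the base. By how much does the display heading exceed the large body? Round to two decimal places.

Step 1: 20.0 × 1.384 = 27.6800px
Step 5: 20.0 × 1.384⁵ = 101.5571px
Difference: 101.5571 − 27.6800 = 73.8771px

73.88px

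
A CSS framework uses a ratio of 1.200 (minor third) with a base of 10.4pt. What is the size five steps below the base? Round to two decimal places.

10.4 ÷ 1.200⁵ = 10.4 ÷ 2.48832 ≈ 4.18

4.18pt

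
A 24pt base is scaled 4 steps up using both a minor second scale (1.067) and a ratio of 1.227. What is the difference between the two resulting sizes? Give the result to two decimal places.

23.29pt

Minor second: 24.0 × 1.067⁴ = 31.1078pt
At 1.227: 24.0 × 1.227⁴ = 54.3988pt
Difference: 54.3988 − 31.1078 = 23.2910pt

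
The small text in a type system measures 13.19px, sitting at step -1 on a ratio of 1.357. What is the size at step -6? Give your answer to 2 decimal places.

Moving from step -1 to step -6 is 5 steps down, so divide by r⁵.
13.19 ÷ 1.357⁵ = 13.19 ÷ 4.60150 ≈ 2.866

2.87px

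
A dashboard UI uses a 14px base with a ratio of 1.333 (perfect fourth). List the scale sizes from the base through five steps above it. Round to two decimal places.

Step 0: 14px
Step 1: 14.0 × 1.333 = 18.66
Step 2: 14.0 × 1.333² = 24.88
Step 3: 14.0 × 1.333³ = 33.16
Step 4: 14.0 × 1.333⁴ = 44.20
Step 5: 14.0 × 1.333⁵ = 58.92

14.00px, 18.66px, 24.88px, 33.16px, 44.20px, 58.92px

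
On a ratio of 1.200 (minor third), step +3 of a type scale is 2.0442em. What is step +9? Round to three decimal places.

Moving from step +3 to step +9 is 6 steps up, so multiply by r⁶.
2.0442 × 1.200⁶ = 2.0442 × 2.98598 ≈ 6.104

6.104em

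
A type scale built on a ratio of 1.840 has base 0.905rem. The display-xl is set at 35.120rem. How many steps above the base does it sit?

6

1.840ⁿ = 35.120 / 0.905 = 38.8066
n = ln(38.8066) / ln(1.840) = 3.6586 / 0.6098 ≈ 6.00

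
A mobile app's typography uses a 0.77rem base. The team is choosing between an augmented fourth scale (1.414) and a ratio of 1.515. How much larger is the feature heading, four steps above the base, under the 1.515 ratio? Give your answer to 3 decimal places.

0.978rem

Augmented fourth: 0.77 × 1.414⁴ = 3.07814rem
At 1.515: 0.77 × 1.515⁴ = 4.05640rem
Difference: 4.05640 − 3.07814 = 0.97826rem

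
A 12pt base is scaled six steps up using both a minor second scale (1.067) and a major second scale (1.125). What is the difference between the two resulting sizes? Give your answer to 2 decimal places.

6.62pt

Minor second: 12.0 × 1.067⁶ = 17.7079pt
Major second: 12.0 × 1.125⁶ = 24.3274pt
Difference: 24.3274 − 17.7079 = 6.6195pt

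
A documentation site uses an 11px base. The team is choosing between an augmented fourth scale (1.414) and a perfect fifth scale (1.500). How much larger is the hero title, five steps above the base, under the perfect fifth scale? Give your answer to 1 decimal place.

Augmented fourth: 11.0 × 1.414⁵ = 62.178px
Perfect fifth: 11.0 × 1.500⁵ = 83.531px
Difference: 83.531 − 62.178 = 21.353px

21.4px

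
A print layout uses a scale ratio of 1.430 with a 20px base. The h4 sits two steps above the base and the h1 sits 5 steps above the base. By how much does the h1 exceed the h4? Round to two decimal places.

Step 2: 20.0 × 1.430² = 40.8980px
Step 5: 20.0 × 1.430⁵ = 119.5942px
Difference: 119.5942 − 40.8980 = 78.6962px

78.70px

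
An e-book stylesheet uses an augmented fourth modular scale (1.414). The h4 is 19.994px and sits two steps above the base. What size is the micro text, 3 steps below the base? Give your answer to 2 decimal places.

19.994 ÷ 1.414⁵ = 19.994 ÷ 5.65258 ≈ 3.537

3.54px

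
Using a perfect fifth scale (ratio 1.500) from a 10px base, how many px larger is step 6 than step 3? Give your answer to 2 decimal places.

80.16px

Step 3: 10.0 × 1.500³ = 33.7500px
Step 6: 10.0 × 1.500⁶ = 113.9062px
Difference: 113.9062 − 33.7500 = 80.1562px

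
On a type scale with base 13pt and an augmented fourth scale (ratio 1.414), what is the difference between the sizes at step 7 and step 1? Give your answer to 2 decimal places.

Step 1: 13.0 × 1.414 = 18.3820pt
Step 7: 13.0 × 1.414⁷ = 146.9228pt
Difference: 146.9228 − 18.3820 = 128.5408pt

128.54pt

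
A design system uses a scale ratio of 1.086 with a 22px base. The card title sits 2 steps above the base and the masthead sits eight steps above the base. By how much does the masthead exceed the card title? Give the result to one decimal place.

Step 2: 22.0 × 1.086² = 25.947px
Step 8: 22.0 × 1.086⁸ = 42.566px
Difference: 42.566 − 25.947 = 16.619px

16.6px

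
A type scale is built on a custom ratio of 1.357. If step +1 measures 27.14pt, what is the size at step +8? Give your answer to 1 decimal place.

27.14 × 1.357⁷ = 27.14 × 8.47342 ≈ 229.969

230.0pt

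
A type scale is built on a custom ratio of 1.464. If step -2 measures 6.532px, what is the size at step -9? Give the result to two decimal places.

0.45px

The gap is -9 − (-2) = -7 steps, so the factor is 1.464^-7.
6.532 ÷ 1.464⁷ = 6.532 ÷ 14.41410 ≈ 0.453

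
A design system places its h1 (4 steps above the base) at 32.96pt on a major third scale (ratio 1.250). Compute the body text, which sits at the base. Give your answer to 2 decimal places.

Moving from step +4 to step +0 is 4 steps down, so divide by r⁴.
32.96 ÷ 1.250⁴ = 32.96 ÷ 2.44141 ≈ 13.500

13.50pt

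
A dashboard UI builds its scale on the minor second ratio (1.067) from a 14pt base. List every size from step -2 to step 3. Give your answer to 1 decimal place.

Step -2: 14.0 ÷ 1.067² = 12.3
Step -1: 14.0 ÷ 1.067 = 13.1
Step 0: 14pt
Step 1: 14.0 × 1.067 = 14.9
Step 2: 14.0 × 1.067² = 15.9
Step 3: 14.0 × 1.067³ = 17.0

12.3pt, 13.1pt, 14.0pt, 14.9pt, 15.9pt, 17.0pt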